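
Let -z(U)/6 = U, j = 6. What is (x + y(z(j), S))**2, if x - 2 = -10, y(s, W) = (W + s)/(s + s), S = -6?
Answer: 7921/144 ≈ 55.007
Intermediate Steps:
z(U) = -6*U
y(s, W) = (W + s)/(2*s) (y(s, W) = (W + s)/((2*s)) = (W + s)*(1/(2*s)) = (W + s)/(2*s))
x = -8 (x = 2 - 10 = -8)
(x + y(z(j), S))**2 = (-8 + (-6 - 6*6)/(2*((-6*6))))**2 = (-8 + (1/2)*(-6 - 36)/(-36))**2 = (-8 + (1/2)*(-1/36)*(-42))**2 = (-8 + 7/12)**2 = (-89/12)**2 = 7921/144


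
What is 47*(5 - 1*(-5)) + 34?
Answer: 504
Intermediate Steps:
47*(5 - 1*(-5)) + 34 = 47*(5 + 5) + 34 = 47*10 + 34 = 470 + 34 = 504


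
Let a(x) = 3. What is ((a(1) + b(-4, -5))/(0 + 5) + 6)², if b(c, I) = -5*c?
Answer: 2809/25 ≈ 112.36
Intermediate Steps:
((a(1) + b(-4, -5))/(0 + 5) + 6)² = ((3 - 5*(-4))/(0 + 5) + 6)² = ((3 + 20)/5 + 6)² = (23*(⅕) + 6)² = (23/5 + 6)² = (53/5)² = 2809/25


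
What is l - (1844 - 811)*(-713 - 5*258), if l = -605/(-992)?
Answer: 2052546813/992 ≈ 2.0691e+6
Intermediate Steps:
l = 605/992 (l = -605*(-1/992) = 605/992 ≈ 0.60988)
l - (1844 - 811)*(-713 - 5*258) = 605/992 - (1844 - 811)*(-713 - 5*258) = 605/992 - 1033*(-713 - 1290) = 605/992 - 1033*(-2003) = 605/992 - 1*(-2069099) = 605/992 + 2069099 = 2052546813/992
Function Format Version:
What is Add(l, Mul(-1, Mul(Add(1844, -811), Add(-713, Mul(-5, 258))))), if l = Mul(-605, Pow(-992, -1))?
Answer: Rational(2052546813, 992) ≈ 2.0691e+6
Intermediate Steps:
l = Rational(605, 992) (l = Mul(-605, Rational(-1, 992)) = Rational(605, 992) ≈ 0.60988)
Add(l, Mul(-1, Mul(Add(1844, -811), Add(-713, Mul(-5, 258))))) = Add(Rational(605, 992), Mul(-1, Mul(Add(1844, -811), Add(-713, Mul(-5, 258))))) = Add(Rational(605, 992), Mul(-1, Mul(1033, Add(-713, -1290)))) = Add(Rational(605, 992), Mul(-1, Mul(1033, -2003))) = Add(Rational(605, 992), Mul(-1, -2069099)) = Add(Rational(605, 992), 2069099) = Rational(2052546813, 992)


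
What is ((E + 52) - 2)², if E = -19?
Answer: 961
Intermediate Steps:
((E + 52) - 2)² = ((-19 + 52) - 2)² = (33 - 2)² = 31² = 961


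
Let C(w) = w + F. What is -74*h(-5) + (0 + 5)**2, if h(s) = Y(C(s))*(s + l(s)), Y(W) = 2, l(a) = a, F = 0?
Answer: 1505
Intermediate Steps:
C(w) = w (C(w) = w + 0 = w)
h(s) = 4*s (h(s) = 2*(s + s) = 2*(2*s) = 4*s)
-74*h(-5) + (0 + 5)**2 = -296*(-5) + (0 + 5)**2 = -74*(-20) + 5**2 = 1480 + 25 = 1505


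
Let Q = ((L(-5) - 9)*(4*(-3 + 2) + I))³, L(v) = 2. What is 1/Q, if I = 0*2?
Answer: 1/21952 ≈ 4.5554e-5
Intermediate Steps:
I = 0
Q = 21952 (Q = ((2 - 9)*(4*(-3 + 2) + 0))³ = (-7*(4*(-1) + 0))³ = (-7*(-4 + 0))³ = (-7*(-4))³ = 28³ = 21952)
1/Q = 1/21952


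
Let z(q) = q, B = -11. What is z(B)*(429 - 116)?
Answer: -3443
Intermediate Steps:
z(B)*(429 - 116) = -11*(429 - 116) = -11*313 = -3443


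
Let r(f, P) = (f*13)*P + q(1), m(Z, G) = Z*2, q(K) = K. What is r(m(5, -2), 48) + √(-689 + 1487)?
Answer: 6241 + √798 ≈ 6269.3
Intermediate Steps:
m(Z, G) = 2*Z
r(f, P) = 1 + 13*P*f (r(f, P) = (f*13)*P + 1 = (13*f)*P + 1 = 13*P*f + 1 = 1 + 13*P*f)
r(m(5, -2), 48) + √(-689 + 1487) = (1 + 13*48*(2*5)) + √(-689 + 1487) = (1 + 13*48*10) + √798 = (1 + 6240) + √798 = 6241 + √798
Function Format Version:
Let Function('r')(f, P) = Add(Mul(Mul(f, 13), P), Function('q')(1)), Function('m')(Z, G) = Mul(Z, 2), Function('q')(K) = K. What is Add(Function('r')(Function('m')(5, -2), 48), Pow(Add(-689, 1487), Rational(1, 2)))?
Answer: Add(6241, Pow(798, Rational(1, 2))) ≈ 6269.3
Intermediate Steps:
Function('m')(Z, G) = Mul(2, Z)
Function('r')(f, P) = Add(1, Mul(13, P, f)) (Function('r')(f, P) = Add(Mul(Mul(f, 13), P), 1) = Add(Mul(Mul(13, f), P), 1) = Add(Mul(13, P, f), 1) = Add(1, Mul(13, P, f)))
Add(Function('r')(Function('m')(5, -2), 48), Pow(Add(-689, 1487), Rational(1, 2))) = Add(Add(1, Mul(13, 48, Mul(2, 5))), Pow(Add(-689, 1487), Rational(1, 2))) = Add(Add(1, Mul(13, 48, 10)), Pow(798, Rational(1, 2))) = Add(Add(1, 6240), Pow(798, Rational(1, 2))) = Add(6241, Pow(798, Rational(1, 2)))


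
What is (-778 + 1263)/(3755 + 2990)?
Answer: 97/1349 ≈ 0.071905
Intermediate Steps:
(-778 + 1263)/(3755 + 2990) = 485/6745 = 485*(1/6745) = 97/1349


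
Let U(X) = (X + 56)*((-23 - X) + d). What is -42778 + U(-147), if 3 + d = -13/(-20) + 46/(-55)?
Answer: -11829849/220 ≈ -53772.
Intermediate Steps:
d = -701/220 (d = -3 + (-13/(-20) + 46/(-55)) = -3 + (-13*(-1/20) + 46*(-1/55)) = -3 + (13/20 - 46/55) = -3 - 41/220 = -701/220 ≈ -3.1864)
U(X) = (56 + X)*(-5761/220 - X) (U(X) = (X + 56)*((-23 - X) - 701/220) = (56 + X)*(-5761/220 - X))
-42778 + U(-147) = -42778 + (-80654/55 - 1*(-147)² - 18081/220*(-147)) = -42778 + (-80654/55 - 1*21609 + 2657907/220) = -42778 + (-80654/55 - 21609 + 2657907/220) = -42778 - 2418689/220 = -11829849/220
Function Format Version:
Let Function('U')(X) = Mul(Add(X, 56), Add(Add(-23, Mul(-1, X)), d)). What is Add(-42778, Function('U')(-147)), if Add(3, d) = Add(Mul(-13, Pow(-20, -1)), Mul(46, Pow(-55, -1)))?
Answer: Rational(-11829849, 220) ≈ -53772.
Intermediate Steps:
d = Rational(-701, 220) (d = Add(-3, Add(Mul(-13, Pow(-20, -1)), Mul(46, Pow(-55, -1)))) = Add(-3, Add(Mul(-13, Rational(-1, 20)), Mul(46, Rational(-1, 55)))) = Add(-3, Add(Rational(13, 20), Rational(-46, 55))) = Add(-3, Rational(-41, 220)) = Rational(-701, 220) ≈ -3.1864)
Function('U')(X) = Mul(Add(56, X), Add(Rational(-5761, 220), Mul(-1, X))) (Function('U')(X) = Mul(Add(X, 56), Add(Add(-23, Mul(-1, X)), Rational(-701, 220))) = Mul(Add(56, X), Add(Rational(-5761, 220), Mul(-1, X))))
Add(-42778, Function('U')(-147)) = Add(-42778, Add(Rational(-80654, 55), Mul(-1, Pow(-147, 2)), Mul(Rational(-18081, 220), -147))) = Add(-42778, Add(Rational(-80654, 55), Mul(-1, 21609), Rational(2657907, 220))) = Add(-42778, Add(Rational(-80654, 55), -21609, Rational(2657907, 220))) = Add(-42778, Rational(-2418689, 220)) = Rational(-11829849, 220)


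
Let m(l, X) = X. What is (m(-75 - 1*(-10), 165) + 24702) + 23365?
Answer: 48232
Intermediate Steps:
(m(-75 - 1*(-10), 165) + 24702) + 23365 = (165 + 24702) + 23365 = 24867 + 23365 = 48232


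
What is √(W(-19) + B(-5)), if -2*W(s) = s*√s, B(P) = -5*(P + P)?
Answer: √(200 + 38*I*√19)/2 ≈ 7.5803 + 2.7314*I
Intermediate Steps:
B(P) = -10*P
W(s) = -s^(3/2)/2 (W(s) = -s*√s/2 = -s^(3/2)/2)
√(W(-19) + B(-5)) = √(-(-19)*I*√19/2 - 10*(-5)) = √(-(-19)*I*√19/2 + 50) = √(19*I*√19/2 + 50) = √(50 + 19*I*√19/2)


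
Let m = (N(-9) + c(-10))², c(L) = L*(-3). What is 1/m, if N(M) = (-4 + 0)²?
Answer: 1/2116 ≈ 0.00047259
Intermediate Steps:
N(M) = 16 (N(M) = (-4)² = 16)
c(L) = -3*L
m = 2116 (m = (16 - 3*(-10))² = (16 + 30)² = 46² = 2116)
1/m = 1/2116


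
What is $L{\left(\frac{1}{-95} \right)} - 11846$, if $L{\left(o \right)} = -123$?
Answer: $-11969$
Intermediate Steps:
$L{\left(\frac{1}{-95} \right)} - 11846 = -123 - 11846 = -11969$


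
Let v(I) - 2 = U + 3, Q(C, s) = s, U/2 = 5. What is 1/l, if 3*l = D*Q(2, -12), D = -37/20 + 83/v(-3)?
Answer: -15/221 ≈ -0.067873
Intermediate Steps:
U = 10 (U = 2*5 = 10)
v(I) = 15 (v(I) = 2 + (10 + 3) = 2 + 13 = 15)
D = 221/60 (D = -37/20 + 83/15 = 221/60 ≈ 3.6833)
l = -221/15 (l = ((221/60)*(-12))/3 = (1/3)*(-221/5) = -221/15 ≈ -14.733)
1/l = 1/(-221/15) = -15/221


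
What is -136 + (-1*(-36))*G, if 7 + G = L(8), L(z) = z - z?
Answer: -388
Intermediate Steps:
L(z) = 0
G = -7 (G = -7 + 0 = -7)
-136 + (-1*(-36))*G = -136 - 1*(-36)*(-7) = -136 + 36*(-7) = -136 - 252 = -388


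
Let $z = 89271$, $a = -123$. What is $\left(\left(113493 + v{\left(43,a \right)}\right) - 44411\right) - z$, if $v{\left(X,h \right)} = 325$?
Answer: $-19864$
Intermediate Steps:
$\left(\left(113493 + v{\left(43,a \right)}\right) - 44411\right) - z = \left(\left(113493 + 325\right) - 44411\right) - 89271 = \left(113818 - 44411\right) - 89271 = 69407 - 89271 = -19864$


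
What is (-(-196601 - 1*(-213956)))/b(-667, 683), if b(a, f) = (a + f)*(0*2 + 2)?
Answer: -17355/32 ≈ -542.34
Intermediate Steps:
b(a, f) = 2*a + 2*f (b(a, f) = (a + f)*(0 + 2) = (a + f)*2 = 2*a + 2*f)
(-(-196601 - 1*(-213956)))/b(-667, 683) = (-(-196601 - 1*(-213956)))/(2*(-667) + 2*683) = (-(-196601 + 213956))/(-1334 + 1366) = -1*17355/32 = -17355*1/32 = -17355/32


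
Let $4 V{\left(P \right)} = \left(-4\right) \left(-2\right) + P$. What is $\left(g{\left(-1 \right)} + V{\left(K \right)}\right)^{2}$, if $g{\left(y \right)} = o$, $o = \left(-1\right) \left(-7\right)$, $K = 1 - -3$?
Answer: $100$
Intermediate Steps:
$K = 4$ ($K = 1 + 3 = 4$)
$V{\left(P \right)} = 2 + \frac{P}{4}$ ($V{\left(P \right)} = \frac{\left(-4\right) \left(-2\right) + P}{4} = \frac{8 + P}{4} = 2 + \frac{P}{4}$)
$o = 7$
$g{\left(y \right)} = 7$
$\left(g{\left(-1 \right)} + V{\left(K \right)}\right)^{2} = \left(7 + \left(2 + \frac{1}{4} \cdot 4\right)\right)^{2} = \left(7 + \left(2 + 1\right)\right)^{2} = \left(7 + 3\right)^{2} = 10^{2} = 100$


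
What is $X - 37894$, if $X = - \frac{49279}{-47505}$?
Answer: $- \frac{1800105191}{47505} \approx -37893.0$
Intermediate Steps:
$X = \frac{49279}{47505}$ ($X = \left(-49279\right) \left(- \frac{1}{47505}\right) = \frac{49279}{47505} \approx 1.0373$)
$X - 37894 = \frac{49279}{47505} - 37894 = - \frac{1800105191}{47505}$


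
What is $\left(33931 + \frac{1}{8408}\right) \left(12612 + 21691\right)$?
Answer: $\frac{9786366296247}{8408} \approx 1.1639 \cdot 10^{9}$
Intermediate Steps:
$\left(33931 + \frac{1}{8408}\right) \left(12612 + 21691\right) = \left(33931 + \frac{1}{8408}\right) 34303 = \frac{285291849}{8408} \cdot 34303 = \frac{9786366296247}{8408}$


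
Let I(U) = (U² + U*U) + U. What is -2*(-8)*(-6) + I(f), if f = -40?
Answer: 3064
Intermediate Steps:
I(U) = U + 2*U² (I(U) = (U² + U²) + U = 2*U² + U = U + 2*U²)
-2*(-8)*(-6) + I(f) = -2*(-8)*(-6) - 40*(1 + 2*(-40)) = 16*(-6) - 40*(1 - 80) = -96 - 40*(-79) = -96 + 3160 = 3064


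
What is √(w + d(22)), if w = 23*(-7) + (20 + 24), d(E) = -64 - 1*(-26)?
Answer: I*√155 ≈ 12.45*I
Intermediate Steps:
d(E) = -38 (d(E) = -64 + 26 = -38)
w = -117 (w = -161 + 44 = -117)
√(w + d(22)) = √(-117 - 38) = √(-155) = I*√155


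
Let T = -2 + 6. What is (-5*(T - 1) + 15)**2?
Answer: 0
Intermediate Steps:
T = 4
(-5*(T - 1) + 15)**2 = (-5*(4 - 1) + 15)**2 = (-5*3 + 15)**2 = (-15 + 15)**2 = 0**2 = 0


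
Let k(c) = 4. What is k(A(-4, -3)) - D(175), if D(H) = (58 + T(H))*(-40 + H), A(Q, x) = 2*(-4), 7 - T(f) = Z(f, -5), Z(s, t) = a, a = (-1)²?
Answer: -8636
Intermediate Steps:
a = 1
Z(s, t) = 1
T(f) = 6 (T(f) = 7 - 1*1 = 7 - 1 = 6)
A(Q, x) = -8
D(H) = -2560 + 64*H (D(H) = (58 + 6)*(-40 + H) = 64*(-40 + H) = -2560 + 64*H)
k(A(-4, -3)) - D(175) = 4 - (-2560 + 64*175) = 4 - (-2560 + 11200) = 4 - 1*8640 = 4 - 8640 = -8636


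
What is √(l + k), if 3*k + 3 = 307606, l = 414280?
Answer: √4651329/3 ≈ 718.90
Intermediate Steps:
k = 307603/3 (k = -1 + (⅓)*307606 = -1 + 307606/3 = 307603/3 ≈ 1.0253e+5)
√(l + k) = √(414280 + 307603/3) = √(1550443/3) = √4651329/3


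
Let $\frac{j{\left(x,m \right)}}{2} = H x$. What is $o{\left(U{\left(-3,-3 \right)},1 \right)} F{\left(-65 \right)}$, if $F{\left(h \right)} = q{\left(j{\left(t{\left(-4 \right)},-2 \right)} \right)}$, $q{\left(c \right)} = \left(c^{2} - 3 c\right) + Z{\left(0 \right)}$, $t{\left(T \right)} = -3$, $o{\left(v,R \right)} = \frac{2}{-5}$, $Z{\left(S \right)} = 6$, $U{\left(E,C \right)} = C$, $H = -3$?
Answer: $- \frac{552}{5} \approx -110.4$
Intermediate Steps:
$o{\left(v,R \right)} = - \frac{2}{5}$ ($o{\left(v,R \right)} = 2 \left(- \frac{1}{5}\right) = - \frac{2}{5}$)
$j{\left(x,m \right)} = - 6 x$ ($j{\left(x,m \right)} = 2 \left(- 3 x\right) = - 6 x$)
$q{\left(c \right)} = 6 + c^{2} - 3 c$ ($q{\left(c \right)} = \left(c^{2} - 3 c\right) + 6 = 6 + c^{2} - 3 c$)
$F{\left(h \right)} = 276$ ($F{\left(h \right)} = 6 + \left(\left(-6\right) \left(-3\right)\right)^{2} - 3 \left(\left(-6\right) \left(-3\right)\right) = 6 + 18^{2} - 54 = 6 + 324 - 54 = 276$)
$o{\left(U{\left(-3,-3 \right)},1 \right)} F{\left(-65 \right)} = \left(- \frac{2}{5}\right) 276 = - \frac{552}{5}$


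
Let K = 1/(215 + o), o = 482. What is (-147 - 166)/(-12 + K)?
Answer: 218161/8363 ≈ 26.086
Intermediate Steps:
K = 1/697 (K = 1/(215 + 482) = 1/697 ≈ 0.0014347)
(-147 - 166)/(-12 + K) = (-147 - 166)/(-12 + 1/697) = -313/(-8363/697) = -313*(-697/8363) = 218161/8363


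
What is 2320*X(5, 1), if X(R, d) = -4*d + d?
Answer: -6960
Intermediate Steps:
X(R, d) = -3*d
2320*X(5, 1) = 2320*(-3*1) = 2320*(-3) = -6960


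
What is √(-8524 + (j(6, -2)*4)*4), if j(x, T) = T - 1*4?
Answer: 2*I*√2155 ≈ 92.844*I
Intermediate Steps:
j(x, T) = -4 + T (j(x, T) = T - 4 = -4 + T)
√(-8524 + (j(6, -2)*4)*4) = √(-8524 + ((-4 - 2)*4)*4) = √(-8524 - 6*4*4) = √(-8524 - 24*4) = √(-8524 - 96) = √(-8620) = 2*I*√2155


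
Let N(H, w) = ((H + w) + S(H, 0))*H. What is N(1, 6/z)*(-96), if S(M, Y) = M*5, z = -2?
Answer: -288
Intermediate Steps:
S(M, Y) = 5*M
N(H, w) = H*(w + 6*H) (N(H, w) = ((H + w) + 5*H)*H = (w + 6*H)*H = H*(w + 6*H))
N(1, 6/z)*(-96) = (1*(6/(-2) + 6*1))*(-96) = (1*(6*(-½) + 6))*(-96) = (1*(-3 + 6))*(-96) = (1*3)*(-96) = 3*(-96) = -288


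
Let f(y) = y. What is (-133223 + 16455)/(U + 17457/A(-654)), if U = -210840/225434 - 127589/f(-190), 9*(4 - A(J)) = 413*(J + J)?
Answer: -45033152046277120/258732601528237 ≈ -174.05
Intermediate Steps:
A(J) = 4 - 826*J/9 (A(J) = 4 - 413*(J + J)/9 = 4 - 413*2*J/9 = 4 - 826*J/9)
U = 14361419513/21416230 (U = -210840/225434 - 127589/(-190) = -210840*1/225434 - 127589*(-1/190) = -105420/112717 + 127589/190 = 14361419513/21416230 ≈ 670.59)
(-133223 + 16455)/(U + 17457/A(-654)) = (-133223 + 16455)/(14361419513/21416230 + 17457/(4 - 826/9*(-654))) = -116768/(14361419513/21416230 + 17457/(4 + 180068/3)) = -116768/(14361419513/21416230 + 17457/(180080/3)) = -116768/(14361419513/21416230 + 17457*(3/180080)) = -116768/(14361419513/21416230 + 52371/180080) = -116768/258732601528237/385663469840 = -116768*385663469840/258732601528237 = -45033152046277120/258732601528237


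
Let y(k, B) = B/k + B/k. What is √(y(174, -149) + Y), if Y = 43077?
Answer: 5*√13041474/87 ≈ 207.55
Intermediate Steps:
y(k, B) = 2*B/k
√(y(174, -149) + Y) = √(2*(-149)/174 + 43077) = √(2*(-149)*(1/174) + 43077) = √(-149/87 + 43077) = √(3747550/87) = 5*√13041474/87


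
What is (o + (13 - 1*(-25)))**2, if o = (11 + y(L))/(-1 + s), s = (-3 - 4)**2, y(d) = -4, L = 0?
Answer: 3352561/2304 ≈ 1455.1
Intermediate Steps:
s = 49 (s = (-7)**2 = 49)
o = 7/48 (o = (11 - 4)/(-1 + 49) = 7/48 ≈ 0.14583)
(o + (13 - 1*(-25)))**2 = (7/48 + (13 - 1*(-25)))**2 = (7/48 + (13 + 25))**2 = (7/48 + 38)**2 = (1831/48)**2 = 3352561/2304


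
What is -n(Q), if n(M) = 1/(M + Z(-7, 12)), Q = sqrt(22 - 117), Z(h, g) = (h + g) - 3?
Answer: I/(sqrt(95) - 2*I) ≈ -0.020202 + 0.098452*I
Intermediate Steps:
Z(h, g) = -3 + g + h (Z(h, g) = (g + h) - 3 = -3 + g + h)
Q = I*sqrt(95) (Q = sqrt(-95) = I*sqrt(95) ≈ 9.7468*I)
n(M) = 1/(2 + M) (n(M) = 1/(M + (-3 + 12 - 7)) = 1/(M + 2) = 1/(2 + M))
-n(Q) = -1/(2 + I*sqrt(95))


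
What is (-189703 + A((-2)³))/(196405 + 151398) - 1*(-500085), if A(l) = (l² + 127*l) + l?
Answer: 173930872592/347803 ≈ 5.0008e+5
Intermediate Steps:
A(l) = l² + 128*l
(-189703 + A((-2)³))/(196405 + 151398) - 1*(-500085) = (-189703 + (-2)³*(128 + (-2)³))/(196405 + 151398) - 1*(-500085) = (-189703 - 8*(128 - 8))/347803 + 500085 = (-189703 - 8*120)*(1/347803) + 500085 = (-189703 - 960)*(1/347803) + 500085 = -190663*1/347803 + 500085 = -190663/347803 + 500085 = 173930872592/347803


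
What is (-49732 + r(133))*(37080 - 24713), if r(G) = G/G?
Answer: -615023277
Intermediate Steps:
r(G) = 1
(-49732 + r(133))*(37080 - 24713) = (-49732 + 1)*(37080 - 24713) = -49731*12367 = -615023277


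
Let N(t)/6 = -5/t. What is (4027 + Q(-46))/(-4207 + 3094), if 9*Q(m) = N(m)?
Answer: -277868/76797 ≈ -3.6182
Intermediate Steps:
N(t) = -30/t (N(t) = 6*(-5/t) = -30/t)
Q(m) = -10/(3*m) (Q(m) = (-30/m)/9 = -10/(3*m))
(4027 + Q(-46))/(-4207 + 3094) = (4027 - 10/3/(-46))/(-4207 + 3094) = (4027 - 10/3*(-1/46))/(-1113) = (4027 + 5/69)*(-1/1113) = (277868/69)*(-1/1113) = -277868/76797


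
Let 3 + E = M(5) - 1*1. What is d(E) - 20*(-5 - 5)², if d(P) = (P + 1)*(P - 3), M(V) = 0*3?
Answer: -1979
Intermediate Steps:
M(V) = 0
E = -4 (E = -3 + (0 - 1*1) = -3 + (0 - 1) = -3 - 1 = -4)
d(P) = (1 + P)*(-3 + P)
d(E) - 20*(-5 - 5)² = (-3 + (-4)² - 2*(-4)) - 20*(-5 - 5)² = (-3 + 16 + 8) - 20*(-10)² = 21 - 20*100 = 21 - 10*200 = 21 - 2000 = -1979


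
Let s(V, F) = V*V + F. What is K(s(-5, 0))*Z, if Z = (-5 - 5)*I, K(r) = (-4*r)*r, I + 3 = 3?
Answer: 0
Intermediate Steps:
I = 0 (I = -3 + 3 = 0)
s(V, F) = F + V**2 (s(V, F) = V**2 + F = F + V**2)
K(r) = -4*r**2
Z = 0 (Z = (-5 - 5)*0 = -10*0 = 0)
K(s(-5, 0))*Z = -4*(0 + (-5)**2)**2*0 = -4*(0 + 25)**2*0 = -4*25**2*0 = -4*625*0 = -2500*0 = 0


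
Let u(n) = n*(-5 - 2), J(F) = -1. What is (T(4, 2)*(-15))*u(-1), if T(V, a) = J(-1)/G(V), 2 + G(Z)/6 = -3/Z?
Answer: -70/11 ≈ -6.3636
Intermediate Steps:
G(Z) = -12 - 18/Z (G(Z) = -12 + 6*(-3/Z) = -12 - 18/Z)
T(V, a) = -1/(-12 - 18/V)
u(n) = -7*n (u(n) = n*(-7) = -7*n)
(T(4, 2)*(-15))*u(-1) = (((⅙)*4/(3 + 2*4))*(-15))*(-7*(-1)) = (((⅙)*4/(3 + 8))*(-15))*7 = (((⅙)*4/11)*(-15))*7 = (((⅙)*4*(1/11))*(-15))*7 = ((2/33)*(-15))*7 = -10/11*7 = -70/11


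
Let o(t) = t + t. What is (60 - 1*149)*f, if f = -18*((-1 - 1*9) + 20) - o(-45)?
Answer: 8010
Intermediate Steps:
o(t) = 2*t
f = -90 (f = -18*((-1 - 1*9) + 20) - 2*(-45) = -18*((-1 - 9) + 20) - 1*(-90) = -18*(-10 + 20) + 90 = -18*10 + 90 = -180 + 90 = -90)
(60 - 1*149)*f = (60 - 1*149)*(-90) = (60 - 149)*(-90) = -89*(-90) = 8010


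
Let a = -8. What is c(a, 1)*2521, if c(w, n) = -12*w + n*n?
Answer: 244537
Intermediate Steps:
c(w, n) = n**2 - 12*w (c(w, n) = -12*w + n**2 = n**2 - 12*w)
c(a, 1)*2521 = (1**2 - 12*(-8))*2521 = (1 + 96)*2521 = 97*2521 = 244537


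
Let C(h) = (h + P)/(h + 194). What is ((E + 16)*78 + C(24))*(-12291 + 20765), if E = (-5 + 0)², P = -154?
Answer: 2953333058/109 ≈ 2.7095e+7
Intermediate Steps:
E = 25 (E = (-5)² = 25)
C(h) = (-154 + h)/(194 + h) (C(h) = (h - 154)/(h + 194) = (-154 + h)/(194 + h))
((E + 16)*78 + C(24))*(-12291 + 20765) = ((25 + 16)*78 + (-154 + 24)/(194 + 24))*(-12291 + 20765) = (41*78 - 130/218)*8474 = (3198 + (1/218)*(-130))*8474 = (3198 - 65/109)*8474 = (348517/109)*8474 = 2953333058/109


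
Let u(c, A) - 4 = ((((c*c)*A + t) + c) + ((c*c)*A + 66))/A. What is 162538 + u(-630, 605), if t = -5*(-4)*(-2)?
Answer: 578586306/605 ≈ 9.5634e+5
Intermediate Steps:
t = -40 (t = 20*(-2) = -40)
u(c, A) = 4 + (26 + c + 2*A*c²)/A (u(c, A) = 4 + ((((c*c)*A - 40) + c) + ((c*c)*A + 66))/A = 4 + (((c²*A - 40) + c) + (c²*A + 66))/A = 4 + (((A*c² - 40) + c) + (A*c² + 66))/A = 4 + (((-40 + A*c²) + c) + (66 + A*c²))/A = 4 + ((-40 + c + A*c²) + (66 + A*c²))/A = 4 + (26 + c + 2*A*c²)/A)
162538 + u(-630, 605) = 162538 + (26 - 630 + 2*605*(2 + (-630)²))/605 = 162538 + (26 - 630 + 2*605*(2 + 396900))/605 = 162538 + (26 - 630 + 2*605*396902)/605 = 162538 + (26 - 630 + 480251420)/605 = 162538 + (1/605)*480250816 = 162538 + 480250816/605 = 578586306/605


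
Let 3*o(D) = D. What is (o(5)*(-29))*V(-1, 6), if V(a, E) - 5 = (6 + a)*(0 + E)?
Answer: -5075/3 ≈ -1691.7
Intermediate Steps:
V(a, E) = 5 + E*(6 + a) (V(a, E) = 5 + (6 + a)*(0 + E) = 5 + (6 + a)*E = 5 + E*(6 + a))
o(D) = D/3
(o(5)*(-29))*V(-1, 6) = (((1/3)*5)*(-29))*(5 + 6*6 + 6*(-1)) = ((5/3)*(-29))*(5 + 36 - 6) = -145/3*35 = -5075/3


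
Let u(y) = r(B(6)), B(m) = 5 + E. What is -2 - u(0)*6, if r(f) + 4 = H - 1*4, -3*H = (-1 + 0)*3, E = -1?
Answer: 40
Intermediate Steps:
H = 1 (H = -(-1 + 0)*3/3 = -(-1)*3/3 = -⅓*(-3) = 1)
B(m) = 4 (B(m) = 5 - 1 = 4)
r(f) = -7 (r(f) = -4 + (1 - 1*4) = -4 + (1 - 4) = -4 - 3 = -7)
u(y) = -7
-2 - u(0)*6 = -2 - 1*(-7)*6 = -2 + 7*6 = -2 + 42 = 40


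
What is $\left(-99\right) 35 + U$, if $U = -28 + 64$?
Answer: $-3429$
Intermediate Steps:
$U = 36$
$\left(-99\right) 35 + U = \left(-99\right) 35 + 36 = -3465 + 36 = -3429$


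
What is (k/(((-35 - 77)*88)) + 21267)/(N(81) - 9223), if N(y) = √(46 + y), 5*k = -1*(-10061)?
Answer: -9665959467877/4191934306560 - 1048027699*√127/4191934306560 ≈ -2.3087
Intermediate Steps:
k = 10061/5 (k = (-1*(-10061))/5 = (⅕)*10061 = 10061/5 ≈ 2012.2)
(k/(((-35 - 77)*88)) + 21267)/(N(81) - 9223) = (10061/(5*(((-35 - 77)*88))) + 21267)/(√(46 + 81) - 9223) = (10061/(5*((-112*88))) + 21267)/(√127 - 9223) = ((10061/5)/(-9856) + 21267)/(-9223 + √127) = ((10061/5)*(-1/9856) + 21267)/(-9223 + √127) = (-10061/49280 + 21267)/(-9223 + √127) = 1048027699/(49280*(-9223 + √127))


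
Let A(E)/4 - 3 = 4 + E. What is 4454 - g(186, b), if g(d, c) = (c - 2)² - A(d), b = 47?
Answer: 3201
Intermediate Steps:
A(E) = 28 + 4*E (A(E) = 12 + 4*(4 + E) = 12 + (16 + 4*E) = 28 + 4*E)
g(d, c) = -28 + (-2 + c)² - 4*d (g(d, c) = (c - 2)² - (28 + 4*d) = (-2 + c)² + (-28 - 4*d) = -28 + (-2 + c)² - 4*d)
4454 - g(186, b) = 4454 - (-28 + (-2 + 47)² - 4*186) = 4454 - (-28 + 45² - 744) = 4454 - (-28 + 2025 - 744) = 4454 - 1*1253 = 4454 - 1253 = 3201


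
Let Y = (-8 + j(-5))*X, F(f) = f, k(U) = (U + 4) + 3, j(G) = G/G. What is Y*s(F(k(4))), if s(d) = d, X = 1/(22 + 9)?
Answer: -77/31 ≈ -2.4839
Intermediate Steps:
X = 1/31 ≈ 0.032258
j(G) = 1
k(U) = 7 + U (k(U) = (4 + U) + 3 = 7 + U)
Y = -7/31 (Y = (-8 + 1)*(1/31) = -7*1/31 = -7/31 ≈ -0.22581)
Y*s(F(k(4))) = -7*(7 + 4)/31 = -7/31*11 = -77/31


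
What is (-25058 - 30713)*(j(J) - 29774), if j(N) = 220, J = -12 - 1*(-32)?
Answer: 1648256134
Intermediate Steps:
J = 20 (J = -12 + 32 = 20)
(-25058 - 30713)*(j(J) - 29774) = (-25058 - 30713)*(220 - 29774) = -55771*(-29554) = 1648256134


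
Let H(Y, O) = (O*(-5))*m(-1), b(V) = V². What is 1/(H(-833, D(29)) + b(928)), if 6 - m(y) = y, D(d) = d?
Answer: 1/860169 ≈ 1.1626e-6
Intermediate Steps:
m(y) = 6 - y
H(Y, O) = -35*O (H(Y, O) = (O*(-5))*(6 - 1*(-1)) = (-5*O)*(6 + 1) = -5*O*7 = -35*O)
1/(H(-833, D(29)) + b(928)) = 1/(-35*29 + 928²) = 1/(-1015 + 861184) = 1/860169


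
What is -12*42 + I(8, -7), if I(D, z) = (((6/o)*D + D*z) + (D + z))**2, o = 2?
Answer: 457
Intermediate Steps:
I(D, z) = (z + 4*D + D*z)**2 (I(D, z) = (((6/2)*D + D*z) + (D + z))**2 = (((6*(1/2))*D + D*z) + (D + z))**2 = ((3*D + D*z) + (D + z))**2 = (z + 4*D + D*z)**2)
-12*42 + I(8, -7) = -12*42 + (-7 + 4*8 + 8*(-7))**2 = -504 + (-7 + 32 - 56)**2 = -504 + (-31)**2 = -504 + 961 = 457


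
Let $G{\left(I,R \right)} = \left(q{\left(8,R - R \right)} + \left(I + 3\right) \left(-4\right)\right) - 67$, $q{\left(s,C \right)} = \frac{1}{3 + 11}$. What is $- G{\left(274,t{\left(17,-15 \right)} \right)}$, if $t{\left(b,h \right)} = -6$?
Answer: $\frac{16449}{14} \approx 1174.9$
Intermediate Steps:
$q{\left(s,C \right)} = \frac{1}{14}$
$G{\left(I,R \right)} = - \frac{1105}{14} - 4 I$ ($G{\left(I,R \right)} = \left(\frac{1}{14} + \left(I + 3\right) \left(-4\right)\right) - 67 = \left(\frac{1}{14} + \left(3 + I\right) \left(-4\right)\right) - 67 = \left(\frac{1}{14} - \left(12 + 4 I\right)\right) - 67 = \left(- \frac{167}{14} - 4 I\right) - 67 = - \frac{1105}{14} - 4 I$)
$- G{\left(274,t{\left(17,-15 \right)} \right)} = - (- \frac{1105}{14} - 1096) = \left(-1\right) \left(- \frac{16449}{14}\right) = \frac{16449}{14}$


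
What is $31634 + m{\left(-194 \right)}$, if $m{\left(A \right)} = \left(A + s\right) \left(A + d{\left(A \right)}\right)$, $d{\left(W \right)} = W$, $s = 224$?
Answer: $19994$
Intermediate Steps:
$m{\left(A \right)} = 2 A \left(224 + A\right)$ ($m{\left(A \right)} = \left(A + 224\right) \left(A + A\right) = \left(224 + A\right) 2 A = 2 A \left(224 + A\right)$)
$31634 + m{\left(-194 \right)} = 31634 + 2 \left(-194\right) \left(224 - 194\right) = 31634 + 2 \left(-194\right) 30 = 31634 - 11640 = 19994$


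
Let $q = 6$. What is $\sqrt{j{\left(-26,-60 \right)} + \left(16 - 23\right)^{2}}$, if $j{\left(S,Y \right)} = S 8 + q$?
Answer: $3 i \sqrt{17} \approx 12.369 i$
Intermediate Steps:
$j{\left(S,Y \right)} = 6 + 8 S$ ($j{\left(S,Y \right)} = S 8 + 6 = 8 S + 6 = 6 + 8 S$)
$\sqrt{j{\left(-26,-60 \right)} + \left(16 - 23\right)^{2}} = \sqrt{\left(6 + 8 \left(-26\right)\right) + \left(16 - 23\right)^{2}} = \sqrt{\left(6 - 208\right) + \left(-7\right)^{2}} = \sqrt{-202 + 49} = \sqrt{-153} = 3 i \sqrt{17}$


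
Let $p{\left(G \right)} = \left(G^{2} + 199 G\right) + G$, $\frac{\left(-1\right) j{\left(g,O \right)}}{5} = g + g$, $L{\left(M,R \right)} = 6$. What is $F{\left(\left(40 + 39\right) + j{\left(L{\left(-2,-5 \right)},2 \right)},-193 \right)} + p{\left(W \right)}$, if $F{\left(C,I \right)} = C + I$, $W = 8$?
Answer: $1490$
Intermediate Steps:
$j{\left(g,O \right)} = - 10 g$ ($j{\left(g,O \right)} = - 5 \left(g + g\right) = - 5 \cdot 2 g = - 10 g$)
$p{\left(G \right)} = G^{2} + 200 G$
$F{\left(\left(40 + 39\right) + j{\left(L{\left(-2,-5 \right)},2 \right)},-193 \right)} + p{\left(W \right)} = \left(\left(\left(40 + 39\right) - 60\right) - 193\right) + 8 \left(200 + 8\right) = \left(\left(79 - 60\right) - 193\right) + 8 \cdot 208 = \left(19 - 193\right) + 1664 = -174 + 1664 = 1490$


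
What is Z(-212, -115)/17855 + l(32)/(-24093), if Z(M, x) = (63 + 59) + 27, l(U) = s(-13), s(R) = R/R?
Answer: 3572002/430180515 ≈ 0.0083035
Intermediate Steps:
s(R) = 1
l(U) = 1
Z(M, x) = 149 (Z(M, x) = 122 + 27 = 149)
Z(-212, -115)/17855 + l(32)/(-24093) = 149/17855 + 1/(-24093) = 149*(1/17855) + 1*(-1/24093) = 149/17855 - 1/24093 = 3572002/430180515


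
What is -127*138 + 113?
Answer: -17413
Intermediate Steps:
-127*138 + 113 = -17526 + 113 = -17413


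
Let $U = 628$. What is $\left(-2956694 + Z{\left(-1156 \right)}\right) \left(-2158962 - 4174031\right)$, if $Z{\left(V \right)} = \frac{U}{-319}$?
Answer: $\frac{5973190424359902}{319} \approx 1.8725 \cdot 10^{13}$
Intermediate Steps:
$Z{\left(V \right)} = - \frac{628}{319}$ ($Z{\left(V \right)} = \frac{628}{-319} = 628 \left(- \frac{1}{319}\right) = - \frac{628}{319}$)
$\left(-2956694 + Z{\left(-1156 \right)}\right) \left(-2158962 - 4174031\right) = \left(-2956694 - \frac{628}{319}\right) \left(-2158962 - 4174031\right) = \left(- \frac{943186014}{319}\right) \left(-6332993\right) = \frac{5973190424359902}{319}$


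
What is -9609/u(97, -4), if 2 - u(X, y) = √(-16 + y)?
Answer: -3203/4 - 3203*I*√5/4 ≈ -800.75 - 1790.5*I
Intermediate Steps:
u(X, y) = 2 - √(-16 + y)
-9609/u(97, -4) = -9609/(2 - √(-16 - 4)) = -9609/(2 - √(-20)) = -9609/(2 - 2*I*√5)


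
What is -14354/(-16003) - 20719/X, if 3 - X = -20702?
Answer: -34366587/331342115 ≈ -0.10372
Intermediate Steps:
X = 20705 (X = 3 - 1*(-20702) = 3 + 20702 = 20705)
-14354/(-16003) - 20719/X = -14354/(-16003) - 20719/20705 = -14354*(-1/16003) - 20719*1/20705 = 14354/16003 - 20719/20705 = -34366587/331342115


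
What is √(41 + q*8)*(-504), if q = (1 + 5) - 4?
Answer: -504*√57 ≈ -3805.1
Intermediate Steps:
q = 2 (q = 6 - 4 = 2)
√(41 + q*8)*(-504) = √(41 + 2*8)*(-504) = √(41 + 16)*(-504) = √57*(-504) = -504*√57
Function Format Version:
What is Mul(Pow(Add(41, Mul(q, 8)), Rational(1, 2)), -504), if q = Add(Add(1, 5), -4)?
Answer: Mul(-504, Pow(57, Rational(1, 2))) ≈ -3805.1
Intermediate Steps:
q = 2 (q = Add(6, -4) = 2)
Mul(Pow(Add(41, Mul(q, 8)), Rational(1, 2)), -504) = Mul(Pow(Add(41, Mul(2, 8)), Rational(1, 2)), -504) = Mul(Pow(Add(41, 16), Rational(1, 2)), -504) = Mul(Pow(57, Rational(1, 2)), -504) = Mul(-504, Pow(57, Rational(1, 2)))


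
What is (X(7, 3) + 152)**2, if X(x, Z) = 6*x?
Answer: 37636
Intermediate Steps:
(X(7, 3) + 152)**2 = (6*7 + 152)**2 = (42 + 152)**2 = 194**2 = 37636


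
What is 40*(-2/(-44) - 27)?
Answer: -11860/11 ≈ -1078.2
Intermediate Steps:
40*(-2/(-44) - 27) = 40*(-2*(-1/44) - 27) = 40*(1/22 - 27) = 40*(-593/22) = -11860/11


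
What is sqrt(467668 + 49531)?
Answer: sqrt(517199) ≈ 719.17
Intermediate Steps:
sqrt(467668 + 49531) = sqrt(517199)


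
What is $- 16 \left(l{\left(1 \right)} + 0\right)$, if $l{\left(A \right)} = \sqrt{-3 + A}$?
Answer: $- 16 i \sqrt{2} \approx - 22.627 i$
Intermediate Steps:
$- 16 \left(l{\left(1 \right)} + 0\right) = - 16 \left(\sqrt{-3 + 1} + 0\right) = - 16 \left(\sqrt{-2} + 0\right) = - 16 \left(i \sqrt{2} + 0\right) = - 16 i \sqrt{2}$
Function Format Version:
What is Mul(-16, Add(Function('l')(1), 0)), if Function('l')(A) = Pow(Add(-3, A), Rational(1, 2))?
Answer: Mul(-16, I, Pow(2, Rational(1, 2))) ≈ Mul(-22.627, I)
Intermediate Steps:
Mul(-16, Add(Function('l')(1), 0)) = Mul(-16, Add(Pow(Add(-3, 1), Rational(1, 2)), 0)) = Mul(-16, Add(Pow(-2, Rational(1, 2)), 0)) = Mul(-16, Add(Mul(I, Pow(2, Rational(1, 2))), 0)) = Mul(-16, Mul(I, Pow(2, Rational(1, 2)))) = Mul(-16, I, Pow(2, Rational(1, 2)))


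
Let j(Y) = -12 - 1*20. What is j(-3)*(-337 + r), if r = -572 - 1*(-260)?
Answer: 20768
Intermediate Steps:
j(Y) = -32 (j(Y) = -12 - 20 = -32)
r = -312 (r = -572 + 260 = -312)
j(-3)*(-337 + r) = -32*(-337 - 312) = -32*(-649) = 20768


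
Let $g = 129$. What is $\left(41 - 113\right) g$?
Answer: $-9288$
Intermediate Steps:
$\left(41 - 113\right) g = \left(41 - 113\right) 129 = \left(-72\right) 129 = -9288$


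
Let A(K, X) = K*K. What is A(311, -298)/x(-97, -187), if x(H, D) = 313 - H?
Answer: 96721/410 ≈ 235.90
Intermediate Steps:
A(K, X) = K²
A(311, -298)/x(-97, -187) = 311²/(313 - 1*(-97)) = 96721/(313 + 97) = 96721/410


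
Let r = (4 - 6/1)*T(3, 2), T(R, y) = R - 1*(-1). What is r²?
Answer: 64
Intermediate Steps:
T(R, y) = 1 + R (T(R, y) = R + 1 = 1 + R)
r = -8 (r = (4 - 6/1)*(1 + 3) = (4 - 6*1)*4 = (4 - 6)*4 = -2*4 = -8)
r² = (-8)² = 64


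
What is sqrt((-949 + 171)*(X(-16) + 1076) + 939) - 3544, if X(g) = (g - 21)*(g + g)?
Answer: -3544 + I*sqrt(1757341) ≈ -3544.0 + 1325.6*I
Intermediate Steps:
X(g) = 2*g*(-21 + g) (X(g) = (-21 + g)*(2*g) = 2*g*(-21 + g))
sqrt((-949 + 171)*(X(-16) + 1076) + 939) - 3544 = sqrt((-949 + 171)*(2*(-16)*(-21 - 16) + 1076) + 939) - 3544 = sqrt(-778*(2*(-16)*(-37) + 1076) + 939) - 3544 = sqrt(-778*(1184 + 1076) + 939) - 3544 = sqrt(-778*2260 + 939) - 3544 = sqrt(-1758280 + 939) - 3544 = sqrt(-1757341) - 3544 = I*sqrt(1757341) - 3544 = -3544 + I*sqrt(1757341)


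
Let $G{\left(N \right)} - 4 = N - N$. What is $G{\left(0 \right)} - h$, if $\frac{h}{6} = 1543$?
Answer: $-9254$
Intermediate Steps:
$h = 9258$ ($h = 6 \cdot 1543 = 9258$)
$G{\left(N \right)} = 4$ ($G{\left(N \right)} = 4 + \left(N - N\right) = 4 + 0 = 4$)
$G{\left(0 \right)} - h = 4 - 9258 = -9254$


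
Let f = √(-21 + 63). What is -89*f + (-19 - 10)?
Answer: -29 - 89*√42 ≈ -605.79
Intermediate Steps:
f = √42 ≈ 6.4807
-89*f + (-19 - 10) = -89*√42 + (-19 - 10) = -89*√42 - 29 = -29 - 89*√42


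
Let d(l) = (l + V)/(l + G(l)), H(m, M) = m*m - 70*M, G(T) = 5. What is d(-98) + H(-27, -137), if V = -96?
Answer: 959861/93 ≈ 10321.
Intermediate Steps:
H(m, M) = m² - 70*M
d(l) = (-96 + l)/(5 + l) (d(l) = (l - 96)/(l + 5) = (-96 + l)/(5 + l))
d(-98) + H(-27, -137) = (-96 - 98)/(5 - 98) + ((-27)² - 70*(-137)) = -194/(-93) + (729 + 9590) = -1/93*(-194) + 10319 = 194/93 + 10319 = 959861/93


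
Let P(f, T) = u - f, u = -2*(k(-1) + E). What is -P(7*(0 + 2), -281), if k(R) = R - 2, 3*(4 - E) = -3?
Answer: 18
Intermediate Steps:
E = 5 (E = 4 - ⅓*(-3) = 4 + 1 = 5)
k(R) = -2 + R
u = -4 (u = -2*((-2 - 1) + 5) = -2*(-3 + 5) = -2*2 = -4)
P(f, T) = -4 - f
-P(7*(0 + 2), -281) = -(-4 - 7*(0 + 2)) = -(-4 - 7*2) = -(-4 - 1*14) = -(-4 - 14) = -1*(-18) = 18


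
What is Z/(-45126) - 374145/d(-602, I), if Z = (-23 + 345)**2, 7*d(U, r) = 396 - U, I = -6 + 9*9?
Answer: -2571503207/979038 ≈ -2626.6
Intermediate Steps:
I = 75 (I = -6 + 81 = 75)
d(U, r) = 396/7 - U/7 (d(U, r) = (396 - U)/7 = 396/7 - U/7)
Z = 103684 (Z = 322**2 = 103684)
Z/(-45126) - 374145/d(-602, I) = 103684/(-45126) - 374145/(396/7 - 1/7*(-602)) = 103684*(-1/45126) - 374145/(396/7 + 86) = -2254/981 - 374145/998/7 = -2254/981 - 374145*7/998 = -2254/981 - 2619015/998 = -2571503207/979038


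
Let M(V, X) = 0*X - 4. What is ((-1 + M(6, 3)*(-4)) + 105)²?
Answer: 14400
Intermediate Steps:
M(V, X) = -4 (M(V, X) = 0 - 4 = -4)
((-1 + M(6, 3)*(-4)) + 105)² = ((-1 - 4*(-4)) + 105)² = ((-1 + 16) + 105)² = (15 + 105)² = 120² = 14400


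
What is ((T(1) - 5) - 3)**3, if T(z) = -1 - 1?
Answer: -1000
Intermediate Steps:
T(z) = -2
((T(1) - 5) - 3)**3 = ((-2 - 5) - 3)**3 = (-7 - 3)**3 = (-10)**3 = -1000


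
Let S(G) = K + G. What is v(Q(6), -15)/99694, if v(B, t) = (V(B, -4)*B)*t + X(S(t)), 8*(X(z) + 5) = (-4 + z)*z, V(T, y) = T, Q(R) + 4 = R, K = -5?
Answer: -5/99694 ≈ -5.0153e-5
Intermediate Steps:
S(G) = -5 + G
Q(R) = -4 + R
X(z) = -5 + z*(-4 + z)/8 (X(z) = -5 + ((-4 + z)*z)/8 = -5 + (z*(-4 + z))/8 = -5 + z*(-4 + z)/8)
v(B, t) = -5/2 - t/2 + (-5 + t)**2/8 + t*B**2 (v(B, t) = (B*B)*t + (-5 - (-5 + t)/2 + (-5 + t)**2/8) = B**2*t + (-5 + (5/2 - t/2) + (-5 + t)**2/8) = t*B**2 + (-5/2 - t/2 + (-5 + t)**2/8) = -5/2 - t/2 + (-5 + t)**2/8 + t*B**2)
v(Q(6), -15)/99694 = (5/8 - 7/4*(-15) + (1/8)*(-15)**2 - 15*(-4 + 6)**2)/99694 = (5/8 + 105/4 + (1/8)*225 - 15*2**2)*(1/99694) = (5/8 + 105/4 + 225/8 - 15*4)*(1/99694) = (5/8 + 105/4 + 225/8 - 60)*(1/99694) = -5*1/99694 = -5/99694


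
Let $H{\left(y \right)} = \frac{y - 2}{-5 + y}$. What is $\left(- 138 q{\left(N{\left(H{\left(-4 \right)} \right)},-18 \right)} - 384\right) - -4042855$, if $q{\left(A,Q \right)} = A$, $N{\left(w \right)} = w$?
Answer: $4042379$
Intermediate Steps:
$H{\left(y \right)} = \frac{-2 + y}{-5 + y}$
$\left(- 138 q{\left(N{\left(H{\left(-4 \right)} \right)},-18 \right)} - 384\right) - -4042855 = \left(- 138 \frac{-2 - 4}{-5 - 4} - 384\right) - -4042855 = \left(- 138 \frac{1}{-9} \left(-6\right) - 384\right) + 4042855 = \left(- 138 \left(\left(- \frac{1}{9}\right) \left(-6\right)\right) - 384\right) + 4042855 = \left(\left(-138\right) \frac{2}{3} - 384\right) + 4042855 = \left(-92 - 384\right) + 4042855 = -476 + 4042855 = 4042379$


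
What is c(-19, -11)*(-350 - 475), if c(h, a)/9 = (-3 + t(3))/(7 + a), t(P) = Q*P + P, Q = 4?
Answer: 22275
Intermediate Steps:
t(P) = 5*P (t(P) = 4*P + P = 5*P)
c(h, a) = 108/(7 + a) (c(h, a) = 9*((-3 + 5*3)/(7 + a)) = 9*((-3 + 15)/(7 + a)) = 9*(12/(7 + a)) = 108/(7 + a))
c(-19, -11)*(-350 - 475) = (108/(7 - 11))*(-350 - 475) = (108/(-4))*(-825) = (108*(-¼))*(-825) = -27*(-825) = 22275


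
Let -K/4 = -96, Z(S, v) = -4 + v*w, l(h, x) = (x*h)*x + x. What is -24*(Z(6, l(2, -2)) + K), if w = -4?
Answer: -8544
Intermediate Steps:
l(h, x) = x + h*x² (l(h, x) = (h*x)*x + x = h*x² + x = x + h*x²)
Z(S, v) = -4 - 4*v (Z(S, v) = -4 + v*(-4) = -4 - 4*v)
K = 384 (K = -4*(-96) = 384)
-24*(Z(6, l(2, -2)) + K) = -24*((-4 - (-8)*(1 + 2*(-2))) + 384) = -24*((-4 - (-8)*(1 - 4)) + 384) = -24*((-4 - (-8)*(-3)) + 384) = -24*((-4 - 4*6) + 384) = -24*((-4 - 24) + 384) = -24*(-28 + 384) = -24*356 = -8544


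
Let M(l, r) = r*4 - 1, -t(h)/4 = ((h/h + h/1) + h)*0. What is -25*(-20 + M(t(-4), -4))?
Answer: 925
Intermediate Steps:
t(h) = 0 (t(h) = -4*((h/h + h/1) + h)*0 = -4*((1 + h*1) + h)*0 = -4*((1 + h) + h)*0 = -4*(1 + 2*h)*0 = -4*0 = 0)
M(l, r) = -1 + 4*r (M(l, r) = 4*r - 1 = -1 + 4*r)
-25*(-20 + M(t(-4), -4)) = -25*(-20 + (-1 + 4*(-4))) = -25*(-20 + (-1 - 16)) = -25*(-20 - 17) = -25*(-37) = 925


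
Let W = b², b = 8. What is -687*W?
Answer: -43968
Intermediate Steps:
W = 64 (W = 8² = 64)
-687*W = -687*64 = -43968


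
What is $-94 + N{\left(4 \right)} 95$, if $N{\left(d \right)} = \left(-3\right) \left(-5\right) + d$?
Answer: $1711$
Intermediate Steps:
$N{\left(d \right)} = 15 + d$
$-94 + N{\left(4 \right)} 95 = -94 + \left(15 + 4\right) 95 = -94 + 19 \cdot 95 = -94 + 1805 = 1711$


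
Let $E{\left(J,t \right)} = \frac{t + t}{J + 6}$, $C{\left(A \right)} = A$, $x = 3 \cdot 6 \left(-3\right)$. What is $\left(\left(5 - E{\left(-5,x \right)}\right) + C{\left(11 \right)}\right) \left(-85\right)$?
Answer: $-10540$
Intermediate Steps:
$x = -54$ ($x = 18 \left(-3\right) = -54$)
$E{\left(J,t \right)} = \frac{2 t}{6 + J}$
$\left(\left(5 - E{\left(-5,x \right)}\right) + C{\left(11 \right)}\right) \left(-85\right) = \left(\left(5 - 2 \left(-54\right) \frac{1}{6 - 5}\right) + 11\right) \left(-85\right) = \left(\left(5 - 2 \left(-54\right) 1^{-1}\right) + 11\right) \left(-85\right) = \left(\left(5 - 2 \left(-54\right) 1\right) + 11\right) \left(-85\right) = \left(\left(5 - -108\right) + 11\right) \left(-85\right) = \left(\left(5 + 108\right) + 11\right) \left(-85\right) = \left(113 + 11\right) \left(-85\right) = 124 \left(-85\right) = -10540$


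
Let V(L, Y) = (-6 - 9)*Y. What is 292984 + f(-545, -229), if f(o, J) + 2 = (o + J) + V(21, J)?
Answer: 295643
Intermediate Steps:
V(L, Y) = -15*Y
f(o, J) = -2 + o - 14*J (f(o, J) = -2 + ((o + J) - 15*J) = -2 + ((J + o) - 15*J) = -2 + (o - 14*J) = -2 + o - 14*J)
292984 + f(-545, -229) = 292984 + (-2 - 545 - 14*(-229)) = 292984 + (-2 - 545 + 3206) = 292984 + 2659 = 295643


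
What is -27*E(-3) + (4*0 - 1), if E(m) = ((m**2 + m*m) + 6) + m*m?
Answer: -892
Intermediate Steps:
E(m) = 6 + 3*m**2 (E(m) = ((m**2 + m**2) + 6) + m**2 = (2*m**2 + 6) + m**2 = (6 + 2*m**2) + m**2 = 6 + 3*m**2)
-27*E(-3) + (4*0 - 1) = -27*(6 + 3*(-3)**2) + (4*0 - 1) = -27*(6 + 3*9) + (0 - 1) = -27*(6 + 27) - 1 = -27*33 - 1 = -891 - 1 = -892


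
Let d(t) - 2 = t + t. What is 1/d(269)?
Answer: 1/540 ≈ 0.0018519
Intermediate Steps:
d(t) = 2 + 2*t (d(t) = 2 + (t + t) = 2 + 2*t)
1/d(269) = 1/(2 + 2*269) = 1/(2 + 538) = 1/540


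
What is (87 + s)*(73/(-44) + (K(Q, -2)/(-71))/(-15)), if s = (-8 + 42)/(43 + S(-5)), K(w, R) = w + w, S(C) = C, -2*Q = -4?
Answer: -12954023/89034 ≈ -145.50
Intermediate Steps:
Q = 2 (Q = -1/2*(-4) = 2)
K(w, R) = 2*w
s = 17/19 (s = (-8 + 42)/(43 - 5) = 34/38 = 34*(1/38) = 17/19 ≈ 0.89474)
(87 + s)*(73/(-44) + (K(Q, -2)/(-71))/(-15)) = (87 + 17/19)*(73/(-44) + ((2*2)/(-71))/(-15)) = 1670*(73*(-1/44) + (4*(-1/71))*(-1/15))/19 = 1670*(-73/44 - 4/71*(-1/15))/19 = 1670*(-73/44 + 4/1065)/19 = (1670/19)*(-77569/46860) = -12954023/89034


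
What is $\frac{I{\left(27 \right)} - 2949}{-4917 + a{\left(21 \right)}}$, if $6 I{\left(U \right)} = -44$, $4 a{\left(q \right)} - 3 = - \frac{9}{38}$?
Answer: $\frac{1348088}{2241837} \approx 0.60133$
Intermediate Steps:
$a{\left(q \right)} = \frac{105}{152}$ ($a{\left(q \right)} = \frac{3}{4} + \frac{\left(-9\right) \frac{1}{38}}{4} = \frac{3}{4} + \frac{1}{4} \left(- \frac{9}{38}\right) = \frac{3}{4} - \frac{9}{152} = \frac{105}{152}$)
$I{\left(U \right)} = - \frac{22}{3}$ ($I{\left(U \right)} = \frac{1}{6} \left(-44\right) = - \frac{22}{3}$)
$\frac{I{\left(27 \right)} - 2949}{-4917 + a{\left(21 \right)}} = \frac{- \frac{22}{3} - 2949}{-4917 + \frac{105}{152}} = - \frac{8869}{3 \left(- \frac{747279}{152}\right)} = \left(- \frac{8869}{3}\right) \left(- \frac{152}{747279}\right) = \frac{1348088}{2241837}$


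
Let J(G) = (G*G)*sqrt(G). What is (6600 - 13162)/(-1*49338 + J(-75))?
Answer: 35972884/534142791 + 20506250*I*sqrt(3)/534142791 ≈ 0.067347 + 0.066495*I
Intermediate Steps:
J(G) = G**(5/2) (J(G) = G**2*sqrt(G) = G**(5/2))
(6600 - 13162)/(-1*49338 + J(-75)) = (6600 - 13162)/(-1*49338 + (-75)**(5/2)) = -6562/(-49338 + 28125*I*sqrt(3))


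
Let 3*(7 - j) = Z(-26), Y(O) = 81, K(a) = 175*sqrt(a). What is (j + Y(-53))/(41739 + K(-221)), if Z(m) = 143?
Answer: 1683473/1748912246 - 21175*I*sqrt(221)/5246736738 ≈ 0.00096258 - 5.9997e-5*I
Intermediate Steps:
j = -122/3 (j = 7 - 1/3*143 = 7 - 143/3 = -122/3 ≈ -40.667)
(j + Y(-53))/(41739 + K(-221)) = (-122/3 + 81)/(41739 + 175*sqrt(-221)) = 121/(3*(41739 + 175*(I*sqrt(221)))) = 121/(3*(41739 + 175*I*sqrt(221)))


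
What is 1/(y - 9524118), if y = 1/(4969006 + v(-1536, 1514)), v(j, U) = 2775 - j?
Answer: -4973317/47366457959405 ≈ -1.0500e-7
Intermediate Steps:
y = 1/4973317 (y = 1/(4969006 + (2775 - 1*(-1536))) = 1/(4969006 + (2775 + 1536)) = 1/(4969006 + 4311) = 1/4973317 ≈ 2.0107e-7)
1/(y - 9524118) = 1/(1/4973317 - 9524118) = 1/(-47366457959405/4973317) = -4973317/47366457959405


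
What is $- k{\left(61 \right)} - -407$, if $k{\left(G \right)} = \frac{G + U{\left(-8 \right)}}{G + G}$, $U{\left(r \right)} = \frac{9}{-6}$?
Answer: $\frac{99189}{244} \approx 406.51$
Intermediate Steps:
$U{\left(r \right)} = - \frac{3}{2}$ ($U{\left(r \right)} = 9 \left(- \frac{1}{6}\right) = - \frac{3}{2}$)
$k{\left(G \right)} = \frac{- \frac{3}{2} + G}{2 G}$ ($k{\left(G \right)} = \frac{G - \frac{3}{2}}{G + G} = \frac{- \frac{3}{2} + G}{2 G}$)
$- k{\left(61 \right)} - -407 = - \frac{-3 + 2 \cdot 61}{4 \cdot 61} - -407 = - \frac{-3 + 122}{4 \cdot 61} + 407 = - \frac{119}{4 \cdot 61} + 407 = \left(-1\right) \frac{119}{244} + 407 = - \frac{119}{244} + 407 = \frac{99189}{244}$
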